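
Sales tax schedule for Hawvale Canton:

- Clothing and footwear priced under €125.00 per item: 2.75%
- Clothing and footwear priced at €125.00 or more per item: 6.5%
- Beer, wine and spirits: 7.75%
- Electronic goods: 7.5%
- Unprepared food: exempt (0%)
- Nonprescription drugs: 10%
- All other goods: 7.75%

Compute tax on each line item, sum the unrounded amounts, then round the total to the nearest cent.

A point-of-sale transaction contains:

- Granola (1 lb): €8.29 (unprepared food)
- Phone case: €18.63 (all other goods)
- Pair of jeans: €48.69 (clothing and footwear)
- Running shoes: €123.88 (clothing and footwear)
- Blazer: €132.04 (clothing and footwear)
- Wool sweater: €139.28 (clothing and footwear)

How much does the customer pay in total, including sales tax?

€494.64

Granola (1 lb) €8.29: unprepared food → 0% → €0.00
Phone case €18.63: all other goods → 7.75% → €1.443825
Pair of jeans €48.69: clothing and footwear, under €125.00 → 2.75% → €1.338975
Running shoes €123.88: clothing and footwear, under €125.00 → 2.75% → €3.4067
Blazer €132.04: clothing and footwear, €125.00 or more → 6.5% → €8.5826
Wool sweater €139.28: clothing and footwear, €125.00 or more → 6.5% → €9.0532
Subtotal = €470.81; unrounded tax = €23.8253 → €23.83; total due = €494.64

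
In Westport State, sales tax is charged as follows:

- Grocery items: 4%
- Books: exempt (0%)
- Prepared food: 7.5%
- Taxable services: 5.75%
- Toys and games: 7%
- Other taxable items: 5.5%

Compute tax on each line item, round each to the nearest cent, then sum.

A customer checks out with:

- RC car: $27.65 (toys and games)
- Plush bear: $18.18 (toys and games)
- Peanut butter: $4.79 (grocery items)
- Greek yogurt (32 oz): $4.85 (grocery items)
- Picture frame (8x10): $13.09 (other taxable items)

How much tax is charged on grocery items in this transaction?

$0.38

Peanut butter $4.79: grocery items → 4% → $0.19
Greek yogurt (32 oz) $4.85: grocery items → 4% → $0.19
Tax on grocery items = $0.19 + $0.19 = $0.38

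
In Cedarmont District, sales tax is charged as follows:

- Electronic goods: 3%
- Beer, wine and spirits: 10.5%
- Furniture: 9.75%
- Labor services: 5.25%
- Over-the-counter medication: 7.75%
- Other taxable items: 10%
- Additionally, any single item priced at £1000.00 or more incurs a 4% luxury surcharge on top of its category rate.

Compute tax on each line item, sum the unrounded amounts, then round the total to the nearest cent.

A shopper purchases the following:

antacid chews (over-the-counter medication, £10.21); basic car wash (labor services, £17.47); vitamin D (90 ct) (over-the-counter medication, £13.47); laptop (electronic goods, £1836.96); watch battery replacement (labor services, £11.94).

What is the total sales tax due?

£131.97

Antacid chews £10.21: over-the-counter medication → 7.75% → £0.791275
Basic car wash £17.47: labor services → 5.25% → £0.917175
Vitamin D (90 ct) £13.47: over-the-counter medication → 7.75% → £1.043925
Laptop £1836.96: electronic goods → 3% + 4% surcharge = 7% → £128.5872
Watch battery replacement £11.94: labor services → 5.25% → £0.62685
Unrounded tax sum = £131.966425 → £131.97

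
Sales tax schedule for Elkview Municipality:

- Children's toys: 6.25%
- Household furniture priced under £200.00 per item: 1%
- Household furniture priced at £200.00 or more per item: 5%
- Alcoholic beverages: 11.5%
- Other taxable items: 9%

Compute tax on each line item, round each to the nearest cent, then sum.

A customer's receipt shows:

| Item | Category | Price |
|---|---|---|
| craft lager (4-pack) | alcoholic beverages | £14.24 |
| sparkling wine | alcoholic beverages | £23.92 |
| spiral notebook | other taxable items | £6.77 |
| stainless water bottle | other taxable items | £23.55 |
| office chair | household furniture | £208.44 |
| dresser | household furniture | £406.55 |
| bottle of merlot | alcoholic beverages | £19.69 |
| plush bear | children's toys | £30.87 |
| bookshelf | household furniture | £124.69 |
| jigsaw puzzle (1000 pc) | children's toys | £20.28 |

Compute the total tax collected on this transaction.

£44.58

Craft lager (4-pack) £14.24: alcoholic beverages → 11.5% → £1.64
Sparkling wine £23.92: alcoholic beverages → 11.5% → £2.75
Spiral notebook £6.77: other taxable items → 9% → £0.61
Stainless water bottle £23.55: other taxable items → 9% → £2.12
Office chair £208.44: household furniture, £200.00 or more → 5% → £10.42
Dresser £406.55: household furniture, £200.00 or more → 5% → £20.33
Bottle of merlot £19.69: alcoholic beverages → 11.5% → £2.26
Plush bear £30.87: children's toys → 6.25% → £1.93
Bookshelf £124.69: household furniture, under £200.00 → 1% → £1.25
Jigsaw puzzle (1000 pc) £20.28: children's toys → 6.25% → £1.27
Total tax = £1.64 + £2.75 + £0.61 + £2.12 + £10.42 + £20.33 + £2.26 + £1.93 + £1.25 + £1.27 = £44.58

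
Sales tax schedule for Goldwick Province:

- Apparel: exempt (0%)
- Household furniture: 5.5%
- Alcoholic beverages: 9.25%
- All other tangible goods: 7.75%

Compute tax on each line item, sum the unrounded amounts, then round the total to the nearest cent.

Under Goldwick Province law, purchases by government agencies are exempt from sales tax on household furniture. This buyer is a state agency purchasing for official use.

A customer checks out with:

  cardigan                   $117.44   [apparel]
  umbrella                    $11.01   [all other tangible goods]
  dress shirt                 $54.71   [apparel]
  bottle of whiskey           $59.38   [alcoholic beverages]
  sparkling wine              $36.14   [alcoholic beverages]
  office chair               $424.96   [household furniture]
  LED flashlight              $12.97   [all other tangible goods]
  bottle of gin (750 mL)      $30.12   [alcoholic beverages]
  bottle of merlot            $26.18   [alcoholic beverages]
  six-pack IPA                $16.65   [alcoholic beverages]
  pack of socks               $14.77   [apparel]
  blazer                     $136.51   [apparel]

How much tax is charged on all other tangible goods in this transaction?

Umbrella $11.01: all other tangible goods → 7.75% → $0.853275
LED flashlight $12.97: all other tangible goods → 7.75% → $1.005175
Tax on all other tangible goods: unrounded sum = $1.85845 → $1.86

$1.86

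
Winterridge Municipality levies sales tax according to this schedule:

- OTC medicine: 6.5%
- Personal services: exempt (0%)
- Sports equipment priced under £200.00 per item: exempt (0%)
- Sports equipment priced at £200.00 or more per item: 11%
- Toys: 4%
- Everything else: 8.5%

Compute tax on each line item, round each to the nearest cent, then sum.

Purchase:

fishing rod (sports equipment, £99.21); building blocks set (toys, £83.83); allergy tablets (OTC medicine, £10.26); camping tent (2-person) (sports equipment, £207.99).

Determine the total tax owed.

£26.90

Fishing rod £99.21: sports equipment, under £200.00 → 0% → £0.00
Building blocks set £83.83: toys → 4% → £3.35
Allergy tablets £10.26: OTC medicine → 6.5% → £0.67
Camping tent (2-person) £207.99: sports equipment, £200.00 or more → 11% → £22.88
Total tax = £3.35 + £0.67 + £22.88 = £26.90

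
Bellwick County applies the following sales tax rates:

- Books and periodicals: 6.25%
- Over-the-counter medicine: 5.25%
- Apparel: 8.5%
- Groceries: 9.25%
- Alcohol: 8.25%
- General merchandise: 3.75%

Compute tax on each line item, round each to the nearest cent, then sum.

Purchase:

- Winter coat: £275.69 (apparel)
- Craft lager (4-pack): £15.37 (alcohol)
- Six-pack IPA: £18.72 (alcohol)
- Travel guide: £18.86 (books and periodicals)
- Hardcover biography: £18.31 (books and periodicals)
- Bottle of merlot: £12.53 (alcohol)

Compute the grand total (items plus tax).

Winter coat £275.69: apparel → 8.5% → £23.43
Craft lager (4-pack) £15.37: alcohol → 8.25% → £1.27
Six-pack IPA £18.72: alcohol → 8.25% → £1.54
Travel guide £18.86: books and periodicals → 6.25% → £1.18
Hardcover biography £18.31: books and periodicals → 6.25% → £1.14
Bottle of merlot £12.53: alcohol → 8.25% → £1.03
Subtotal = £359.48; tax = £29.59; total due = £389.07

£389.07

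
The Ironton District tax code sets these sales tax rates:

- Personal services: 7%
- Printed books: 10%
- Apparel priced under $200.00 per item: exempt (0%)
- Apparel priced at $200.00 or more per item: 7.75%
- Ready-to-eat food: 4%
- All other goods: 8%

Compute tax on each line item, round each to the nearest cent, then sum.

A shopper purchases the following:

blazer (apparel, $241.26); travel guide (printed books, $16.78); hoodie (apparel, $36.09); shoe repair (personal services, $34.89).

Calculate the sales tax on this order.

$22.82

Blazer $241.26: apparel, $200.00 or more → 7.75% → $18.70
Travel guide $16.78: printed books → 10% → $1.68
Hoodie $36.09: apparel, under $200.00 → 0% → $0.00
Shoe repair $34.89: personal services → 7% → $2.44
Total tax = $18.70 + $1.68 + $2.44 = $22.82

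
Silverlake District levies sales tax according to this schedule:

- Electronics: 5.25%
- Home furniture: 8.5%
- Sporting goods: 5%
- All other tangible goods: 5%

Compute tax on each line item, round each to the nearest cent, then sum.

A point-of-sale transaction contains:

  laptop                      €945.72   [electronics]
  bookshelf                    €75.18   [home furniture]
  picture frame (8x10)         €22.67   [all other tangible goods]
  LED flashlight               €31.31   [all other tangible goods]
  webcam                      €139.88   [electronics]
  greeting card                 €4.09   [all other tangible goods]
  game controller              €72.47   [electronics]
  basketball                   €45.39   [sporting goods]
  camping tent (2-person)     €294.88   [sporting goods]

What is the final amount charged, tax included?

Laptop €945.72: electronics → 5.25% → €49.65
Bookshelf €75.18: home furniture → 8.5% → €6.39
Picture frame (8x10) €22.67: all other tangible goods → 5% → €1.13
LED flashlight €31.31: all other tangible goods → 5% → €1.57
Webcam €139.88: electronics → 5.25% → €7.34
Greeting card €4.09: all other tangible goods → 5% → €0.20
Game controller €72.47: electronics → 5.25% → €3.80
Basketball €45.39: sporting goods → 5% → €2.27
Camping tent (2-person) €294.88: sporting goods → 5% → €14.74
Subtotal = €1631.59; tax = €87.09; total due = €1718.68

€1718.68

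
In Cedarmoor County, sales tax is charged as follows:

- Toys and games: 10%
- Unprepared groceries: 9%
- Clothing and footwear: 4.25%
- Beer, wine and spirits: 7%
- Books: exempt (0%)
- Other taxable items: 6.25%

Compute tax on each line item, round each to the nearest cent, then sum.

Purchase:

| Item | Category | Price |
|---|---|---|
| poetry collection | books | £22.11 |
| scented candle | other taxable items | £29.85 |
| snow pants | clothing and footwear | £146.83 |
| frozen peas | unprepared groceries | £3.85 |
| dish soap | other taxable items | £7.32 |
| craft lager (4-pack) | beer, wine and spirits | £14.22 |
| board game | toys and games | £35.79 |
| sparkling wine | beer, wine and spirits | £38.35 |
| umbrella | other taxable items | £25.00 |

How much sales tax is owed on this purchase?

Poetry collection £22.11: books → 0% → £0.00
Scented candle £29.85: other taxable items → 6.25% → £1.87
Snow pants £146.83: clothing and footwear → 4.25% → £6.24
Frozen peas £3.85: unprepared groceries → 9% → £0.35
Dish soap £7.32: other taxable items → 6.25% → £0.46
Craft lager (4-pack) £14.22: beer, wine and spirits → 7% → £1.00
Board game £35.79: toys and games → 10% → £3.58
Sparkling wine £38.35: beer, wine and spirits → 7% → £2.68
Umbrella £25.00: other taxable items → 6.25% → £1.56
Total tax = £1.87 + £6.24 + £0.35 + £0.46 + £1.00 + £3.58 + £2.68 + £1.56 = £17.74

£17.74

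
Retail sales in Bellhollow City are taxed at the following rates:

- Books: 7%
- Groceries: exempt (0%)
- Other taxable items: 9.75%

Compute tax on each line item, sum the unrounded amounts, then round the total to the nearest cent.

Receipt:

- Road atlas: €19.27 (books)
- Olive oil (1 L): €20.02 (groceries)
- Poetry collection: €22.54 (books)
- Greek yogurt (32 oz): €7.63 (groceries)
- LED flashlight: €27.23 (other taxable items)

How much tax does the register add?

Road atlas €19.27: books → 7% → €1.3489
Olive oil (1 L) €20.02: groceries → 0% → €0.00
Poetry collection €22.54: books → 7% → €1.5778
Greek yogurt (32 oz) €7.63: groceries → 0% → €0.00
LED flashlight €27.23: other taxable items → 9.75% → €2.654925
Unrounded tax sum = €5.581625 → €5.58

€5.58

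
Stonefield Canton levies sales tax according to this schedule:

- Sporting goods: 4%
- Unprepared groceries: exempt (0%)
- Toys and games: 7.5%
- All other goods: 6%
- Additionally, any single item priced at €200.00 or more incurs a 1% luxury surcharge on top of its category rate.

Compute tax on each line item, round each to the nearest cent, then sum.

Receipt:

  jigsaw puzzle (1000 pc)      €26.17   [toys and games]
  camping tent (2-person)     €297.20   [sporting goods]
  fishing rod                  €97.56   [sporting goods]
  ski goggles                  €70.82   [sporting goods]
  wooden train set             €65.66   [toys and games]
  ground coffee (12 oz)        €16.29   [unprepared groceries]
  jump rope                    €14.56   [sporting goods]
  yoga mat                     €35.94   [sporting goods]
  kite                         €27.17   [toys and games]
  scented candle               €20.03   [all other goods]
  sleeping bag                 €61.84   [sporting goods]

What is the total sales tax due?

Jigsaw puzzle (1000 pc) €26.17: toys and games → 7.5% → €1.96
Camping tent (2-person) €297.20: sporting goods → 4% + 1% surcharge = 5% → €14.86
Fishing rod €97.56: sporting goods → 4% → €3.90
Ski goggles €70.82: sporting goods → 4% → €2.83
Wooden train set €65.66: toys and games → 7.5% → €4.92
Ground coffee (12 oz) €16.29: unprepared groceries → 0% → €0.00
Jump rope €14.56: sporting goods → 4% → €0.58
Yoga mat €35.94: sporting goods → 4% → €1.44
Kite €27.17: toys and games → 7.5% → €2.04
Scented candle €20.03: all other goods → 6% → €1.20
Sleeping bag €61.84: sporting goods → 4% → €2.47
Total tax = €1.96 + €14.86 + €3.90 + €2.83 + €4.92 + €0.58 + €1.44 + €2.04 + €1.20 + €2.47 = €36.20

€36.20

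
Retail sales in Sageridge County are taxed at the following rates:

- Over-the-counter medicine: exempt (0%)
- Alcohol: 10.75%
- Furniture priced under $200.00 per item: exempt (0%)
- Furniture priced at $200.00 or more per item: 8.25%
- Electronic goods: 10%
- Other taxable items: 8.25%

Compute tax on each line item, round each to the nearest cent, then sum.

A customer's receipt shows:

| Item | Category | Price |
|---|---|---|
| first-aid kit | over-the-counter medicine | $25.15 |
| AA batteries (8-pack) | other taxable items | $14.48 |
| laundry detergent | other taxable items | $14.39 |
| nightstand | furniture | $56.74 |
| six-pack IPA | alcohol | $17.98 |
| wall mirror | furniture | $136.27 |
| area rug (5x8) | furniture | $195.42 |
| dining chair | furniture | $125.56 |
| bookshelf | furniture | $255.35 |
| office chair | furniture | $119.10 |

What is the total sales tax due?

$25.38

First-aid kit $25.15: over-the-counter medicine → 0% → $0.00
AA batteries (8-pack) $14.48: other taxable items → 8.25% → $1.19
Laundry detergent $14.39: other taxable items → 8.25% → $1.19
Nightstand $56.74: furniture, under $200.00 → 0% → $0.00
Six-pack IPA $17.98: alcohol → 10.75% → $1.93
Wall mirror $136.27: furniture, under $200.00 → 0% → $0.00
Area rug (5x8) $195.42: furniture, under $200.00 → 0% → $0.00
Dining chair $125.56: furniture, under $200.00 → 0% → $0.00
Bookshelf $255.35: furniture, $200.00 or more → 8.25% → $21.07
Office chair $119.10: furniture, under $200.00 → 0% → $0.00
Total tax = $1.19 + $1.19 + $1.93 + $21.07 = $25.38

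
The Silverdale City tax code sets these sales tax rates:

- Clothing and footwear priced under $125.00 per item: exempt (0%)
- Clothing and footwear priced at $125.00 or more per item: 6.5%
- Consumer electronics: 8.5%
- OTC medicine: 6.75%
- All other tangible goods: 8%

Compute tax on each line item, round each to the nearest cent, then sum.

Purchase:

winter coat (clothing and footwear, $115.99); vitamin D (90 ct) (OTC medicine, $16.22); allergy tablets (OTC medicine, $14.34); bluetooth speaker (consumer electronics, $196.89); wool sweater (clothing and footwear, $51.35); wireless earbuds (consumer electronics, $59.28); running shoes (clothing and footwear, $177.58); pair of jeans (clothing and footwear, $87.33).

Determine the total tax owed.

$35.38

Winter coat $115.99: clothing and footwear, under $125.00 → 0% → $0.00
Vitamin D (90 ct) $16.22: OTC medicine → 6.75% → $1.09
Allergy tablets $14.34: OTC medicine → 6.75% → $0.97
Bluetooth speaker $196.89: consumer electronics → 8.5% → $16.74
Wool sweater $51.35: clothing and footwear, under $125.00 → 0% → $0.00
Wireless earbuds $59.28: consumer electronics → 8.5% → $5.04
Running shoes $177.58: clothing and footwear, $125.00 or more → 6.5% → $11.54
Pair of jeans $87.33: clothing and footwear, under $125.00 → 0% → $0.00
Total tax = $1.09 + $0.97 + $16.74 + $5.04 + $11.54 = $35.38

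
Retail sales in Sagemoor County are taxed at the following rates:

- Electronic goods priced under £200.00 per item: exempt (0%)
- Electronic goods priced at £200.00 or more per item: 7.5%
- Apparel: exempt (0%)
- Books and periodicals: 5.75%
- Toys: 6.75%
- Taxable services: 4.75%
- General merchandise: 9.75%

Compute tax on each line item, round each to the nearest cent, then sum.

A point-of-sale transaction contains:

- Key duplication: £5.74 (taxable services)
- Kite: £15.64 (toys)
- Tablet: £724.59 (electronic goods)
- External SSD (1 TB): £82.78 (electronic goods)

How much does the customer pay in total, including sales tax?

Key duplication £5.74: taxable services → 4.75% → £0.27
Kite £15.64: toys → 6.75% → £1.06
Tablet £724.59: electronic goods, £200.00 or more → 7.5% → £54.34
External SSD (1 TB) £82.78: electronic goods, under £200.00 → 0% → £0.00
Subtotal = £828.75; tax = £55.67; total due = £884.42

£884.42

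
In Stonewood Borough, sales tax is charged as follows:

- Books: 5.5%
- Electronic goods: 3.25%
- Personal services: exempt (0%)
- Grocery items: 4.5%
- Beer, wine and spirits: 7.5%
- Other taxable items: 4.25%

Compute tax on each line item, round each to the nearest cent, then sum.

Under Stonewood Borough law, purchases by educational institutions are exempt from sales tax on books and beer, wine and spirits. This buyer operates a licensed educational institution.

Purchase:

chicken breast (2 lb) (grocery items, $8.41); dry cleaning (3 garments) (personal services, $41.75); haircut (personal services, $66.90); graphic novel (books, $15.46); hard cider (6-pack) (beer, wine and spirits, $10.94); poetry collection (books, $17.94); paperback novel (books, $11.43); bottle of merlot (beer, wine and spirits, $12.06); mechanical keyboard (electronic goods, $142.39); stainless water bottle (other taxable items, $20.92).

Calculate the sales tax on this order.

$5.90

Chicken breast (2 lb) $8.41: grocery items → 4.5% → $0.38
Dry cleaning (3 garments) $41.75: personal services → 0% → $0.00
Haircut $66.90: personal services → 0% → $0.00
Graphic novel $15.46: books, buyer-exempt → 0% → $0.00
Hard cider (6-pack) $10.94: beer, wine and spirits, buyer-exempt → 0% → $0.00
Poetry collection $17.94: books, buyer-exempt → 0% → $0.00
Paperback novel $11.43: books, buyer-exempt → 0% → $0.00
Bottle of merlot $12.06: beer, wine and spirits, buyer-exempt → 0% → $0.00
Mechanical keyboard $142.39: electronic goods → 3.25% → $4.63
Stainless water bottle $20.92: other taxable items → 4.25% → $0.89
Total tax = $0.38 + $4.63 + $0.89 = $5.90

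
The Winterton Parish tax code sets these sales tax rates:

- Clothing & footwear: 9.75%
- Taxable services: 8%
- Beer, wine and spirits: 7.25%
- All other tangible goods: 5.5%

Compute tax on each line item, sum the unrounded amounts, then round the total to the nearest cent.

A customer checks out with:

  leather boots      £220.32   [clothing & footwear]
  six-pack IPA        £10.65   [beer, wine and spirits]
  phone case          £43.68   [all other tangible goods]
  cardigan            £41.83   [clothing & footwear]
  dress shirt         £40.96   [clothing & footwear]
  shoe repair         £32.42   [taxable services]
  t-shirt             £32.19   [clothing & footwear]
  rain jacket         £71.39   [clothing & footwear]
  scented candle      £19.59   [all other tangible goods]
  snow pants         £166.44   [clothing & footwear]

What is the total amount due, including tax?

£742.20

Leather boots £220.32: clothing & footwear → 9.75% → £21.4812
Six-pack IPA £10.65: beer, wine and spirits → 7.25% → £0.772125
Phone case £43.68: all other tangible goods → 5.5% → £2.4024
Cardigan £41.83: clothing & footwear → 9.75% → £4.078425
Dress shirt £40.96: clothing & footwear → 9.75% → £3.9936
Shoe repair £32.42: taxable services → 8% → £2.5936
T-shirt £32.19: clothing & footwear → 9.75% → £3.138525
Rain jacket £71.39: clothing & footwear → 9.75% → £6.960525
Scented candle £19.59: all other tangible goods → 5.5% → £1.07745
Snow pants £166.44: clothing & footwear → 9.75% → £16.2279
Subtotal = £679.47; unrounded tax = £62.72575 → £62.73; total due = £742.20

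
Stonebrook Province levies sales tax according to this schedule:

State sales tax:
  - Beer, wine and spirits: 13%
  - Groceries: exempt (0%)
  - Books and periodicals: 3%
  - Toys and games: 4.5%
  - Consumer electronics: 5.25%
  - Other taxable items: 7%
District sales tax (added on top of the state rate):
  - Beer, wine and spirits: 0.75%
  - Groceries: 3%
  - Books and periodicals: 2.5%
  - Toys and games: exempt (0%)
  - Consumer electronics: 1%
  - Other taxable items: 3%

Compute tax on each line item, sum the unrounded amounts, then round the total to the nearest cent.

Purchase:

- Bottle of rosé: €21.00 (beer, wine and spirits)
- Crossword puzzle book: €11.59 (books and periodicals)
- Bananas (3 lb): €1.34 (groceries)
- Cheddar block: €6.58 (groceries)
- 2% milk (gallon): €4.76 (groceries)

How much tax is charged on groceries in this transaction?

Bananas (3 lb) €1.34: groceries → 0% + 3% district = 3% → €0.0402
Cheddar block €6.58: groceries → 0% + 3% district = 3% → €0.1974
2% milk (gallon) €4.76: groceries → 0% + 3% district = 3% → €0.1428
Tax on groceries: unrounded sum = €0.3804 → €0.38

€0.38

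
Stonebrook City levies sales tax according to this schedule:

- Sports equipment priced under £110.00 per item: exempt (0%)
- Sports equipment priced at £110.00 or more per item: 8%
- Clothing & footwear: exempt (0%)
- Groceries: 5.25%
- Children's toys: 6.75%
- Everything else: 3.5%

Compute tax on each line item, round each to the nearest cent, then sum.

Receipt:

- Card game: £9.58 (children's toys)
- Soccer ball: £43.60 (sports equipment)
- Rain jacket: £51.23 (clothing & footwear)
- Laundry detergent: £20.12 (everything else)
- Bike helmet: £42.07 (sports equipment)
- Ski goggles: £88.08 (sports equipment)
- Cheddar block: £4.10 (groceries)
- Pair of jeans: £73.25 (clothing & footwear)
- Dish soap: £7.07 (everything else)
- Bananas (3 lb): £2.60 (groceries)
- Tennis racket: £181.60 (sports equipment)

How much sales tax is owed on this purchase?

Card game £9.58: children's toys → 6.75% → £0.65
Soccer ball £43.60: sports equipment, under £110.00 → 0% → £0.00
Rain jacket £51.23: clothing & footwear → 0% → £0.00
Laundry detergent £20.12: everything else → 3.5% → £0.70
Bike helmet £42.07: sports equipment, under £110.00 → 0% → £0.00
Ski goggles £88.08: sports equipment, under £110.00 → 0% → £0.00
Cheddar block £4.10: groceries → 5.25% → £0.22
Pair of jeans £73.25: clothing & footwear → 0% → £0.00
Dish soap £7.07: everything else → 3.5% → £0.25
Bananas (3 lb) £2.60: groceries → 5.25% → £0.14
Tennis racket £181.60: sports equipment, £110.00 or more → 8% → £14.53
Total tax = £0.65 + £0.70 + £0.22 + £0.25 + £0.14 + £14.53 = £16.49

£16.49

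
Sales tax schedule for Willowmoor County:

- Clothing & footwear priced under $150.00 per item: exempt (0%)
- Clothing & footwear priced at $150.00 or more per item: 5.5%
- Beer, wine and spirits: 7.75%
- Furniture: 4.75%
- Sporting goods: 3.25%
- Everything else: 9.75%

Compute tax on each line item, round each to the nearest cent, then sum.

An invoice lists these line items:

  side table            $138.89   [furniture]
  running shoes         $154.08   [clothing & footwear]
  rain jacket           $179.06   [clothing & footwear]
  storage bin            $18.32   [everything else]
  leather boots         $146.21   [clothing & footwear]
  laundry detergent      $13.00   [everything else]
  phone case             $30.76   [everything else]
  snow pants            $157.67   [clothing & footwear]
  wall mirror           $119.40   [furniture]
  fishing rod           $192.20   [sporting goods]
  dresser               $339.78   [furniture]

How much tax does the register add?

$67.71

Side table $138.89: furniture → 4.75% → $6.60
Running shoes $154.08: clothing & footwear, $150.00 or more → 5.5% → $8.47
Rain jacket $179.06: clothing & footwear, $150.00 or more → 5.5% → $9.85
Storage bin $18.32: everything else → 9.75% → $1.79
Leather boots $146.21: clothing & footwear, under $150.00 → 0% → $0.00
Laundry detergent $13.00: everything else → 9.75% → $1.27
Phone case $30.76: everything else → 9.75% → $3.00
Snow pants $157.67: clothing & footwear, $150.00 or more → 5.5% → $8.67
Wall mirror $119.40: furniture → 4.75% → $5.67
Fishing rod $192.20: sporting goods → 3.25% → $6.25
Dresser $339.78: furniture → 4.75% → $16.14
Total tax = $6.60 + $8.47 + $9.85 + $1.79 + $1.27 + $3.00 + $8.67 + $5.67 + $6.25 + $16.14 = $67.71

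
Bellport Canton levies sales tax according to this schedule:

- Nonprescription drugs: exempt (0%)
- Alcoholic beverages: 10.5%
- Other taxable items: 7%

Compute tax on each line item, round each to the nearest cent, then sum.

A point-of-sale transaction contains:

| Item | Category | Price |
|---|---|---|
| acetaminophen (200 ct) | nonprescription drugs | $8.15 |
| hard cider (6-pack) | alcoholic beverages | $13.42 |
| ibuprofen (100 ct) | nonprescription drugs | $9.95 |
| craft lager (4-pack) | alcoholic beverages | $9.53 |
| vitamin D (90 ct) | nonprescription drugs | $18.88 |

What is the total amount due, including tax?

$62.34

Acetaminophen (200 ct) $8.15: nonprescription drugs → 0% → $0.00
Hard cider (6-pack) $13.42: alcoholic beverages → 10.5% → $1.41
Ibuprofen (100 ct) $9.95: nonprescription drugs → 0% → $0.00
Craft lager (4-pack) $9.53: alcoholic beverages → 10.5% → $1.00
Vitamin D (90 ct) $18.88: nonprescription drugs → 0% → $0.00
Subtotal = $59.93; tax = $2.41; total due = $62.34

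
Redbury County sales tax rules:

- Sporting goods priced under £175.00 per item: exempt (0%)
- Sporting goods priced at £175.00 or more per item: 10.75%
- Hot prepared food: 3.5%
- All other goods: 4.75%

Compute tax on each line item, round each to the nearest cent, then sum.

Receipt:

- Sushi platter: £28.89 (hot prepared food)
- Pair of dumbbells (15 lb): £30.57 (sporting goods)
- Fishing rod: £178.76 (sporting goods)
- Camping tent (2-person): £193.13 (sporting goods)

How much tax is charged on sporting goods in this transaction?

Pair of dumbbells (15 lb) £30.57: sporting goods, under £175.00 → 0% → £0.00
Fishing rod £178.76: sporting goods, £175.00 or more → 10.75% → £19.22
Camping tent (2-person) £193.13: sporting goods, £175.00 or more → 10.75% → £20.76
Tax on sporting goods = £0.00 + £19.22 + £20.76 = £39.98

£39.98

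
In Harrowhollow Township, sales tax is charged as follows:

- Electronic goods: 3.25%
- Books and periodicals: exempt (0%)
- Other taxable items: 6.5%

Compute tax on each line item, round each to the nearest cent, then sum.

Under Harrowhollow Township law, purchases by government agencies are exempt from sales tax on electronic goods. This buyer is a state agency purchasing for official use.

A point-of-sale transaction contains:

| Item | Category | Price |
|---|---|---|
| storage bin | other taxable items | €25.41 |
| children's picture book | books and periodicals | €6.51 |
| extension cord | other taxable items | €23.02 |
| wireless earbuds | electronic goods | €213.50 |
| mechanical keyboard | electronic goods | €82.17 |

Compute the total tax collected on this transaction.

€3.15

Storage bin €25.41: other taxable items → 6.5% → €1.65
Children's picture book €6.51: books and periodicals → 0% → €0.00
Extension cord €23.02: other taxable items → 6.5% → €1.50
Wireless earbuds €213.50: electronic goods, buyer-exempt → 0% → €0.00
Mechanical keyboard €82.17: electronic goods, buyer-exempt → 0% → €0.00
Total tax = €1.65 + €1.50 = €3.15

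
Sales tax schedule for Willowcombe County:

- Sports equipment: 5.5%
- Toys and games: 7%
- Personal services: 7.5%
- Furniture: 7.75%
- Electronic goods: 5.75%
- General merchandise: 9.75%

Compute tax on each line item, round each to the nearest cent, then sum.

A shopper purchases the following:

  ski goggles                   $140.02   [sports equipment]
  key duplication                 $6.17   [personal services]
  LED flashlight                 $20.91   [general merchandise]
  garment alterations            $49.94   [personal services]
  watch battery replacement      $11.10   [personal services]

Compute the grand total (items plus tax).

$242.92

Ski goggles $140.02: sports equipment → 5.5% → $7.70
Key duplication $6.17: personal services → 7.5% → $0.46
LED flashlight $20.91: general merchandise → 9.75% → $2.04
Garment alterations $49.94: personal services → 7.5% → $3.75
Watch battery replacement $11.10: personal services → 7.5% → $0.83
Subtotal = $228.14; tax = $14.78; total due = $242.92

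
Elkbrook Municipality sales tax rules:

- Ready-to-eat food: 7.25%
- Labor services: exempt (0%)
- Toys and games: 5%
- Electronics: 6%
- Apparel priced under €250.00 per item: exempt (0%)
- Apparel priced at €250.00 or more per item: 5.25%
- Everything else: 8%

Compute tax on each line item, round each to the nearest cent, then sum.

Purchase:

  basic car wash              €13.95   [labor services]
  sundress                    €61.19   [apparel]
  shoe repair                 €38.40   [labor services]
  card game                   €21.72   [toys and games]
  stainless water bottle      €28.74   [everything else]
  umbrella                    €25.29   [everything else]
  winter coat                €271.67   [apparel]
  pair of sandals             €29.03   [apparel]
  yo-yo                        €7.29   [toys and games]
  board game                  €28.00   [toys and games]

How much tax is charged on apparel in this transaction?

Sundress €61.19: apparel, under €250.00 → 0% → €0.00
Winter coat €271.67: apparel, €250.00 or more → 5.25% → €14.26
Pair of sandals €29.03: apparel, under €250.00 → 0% → €0.00
Tax on apparel = €0.00 + €14.26 + €0.00 = €14.26

€14.26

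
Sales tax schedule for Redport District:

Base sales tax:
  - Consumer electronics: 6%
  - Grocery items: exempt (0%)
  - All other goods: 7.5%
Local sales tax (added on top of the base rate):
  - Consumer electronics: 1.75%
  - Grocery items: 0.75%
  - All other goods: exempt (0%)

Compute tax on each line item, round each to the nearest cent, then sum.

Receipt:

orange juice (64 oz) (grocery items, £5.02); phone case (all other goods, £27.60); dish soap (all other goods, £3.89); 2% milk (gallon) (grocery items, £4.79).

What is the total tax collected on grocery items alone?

£0.08

Orange juice (64 oz) £5.02: grocery items → 0% + 0.75% local = 0.75% → £0.04
2% milk (gallon) £4.79: grocery items → 0% + 0.75% local = 0.75% → £0.04
Tax on grocery items = £0.04 + £0.04 = £0.08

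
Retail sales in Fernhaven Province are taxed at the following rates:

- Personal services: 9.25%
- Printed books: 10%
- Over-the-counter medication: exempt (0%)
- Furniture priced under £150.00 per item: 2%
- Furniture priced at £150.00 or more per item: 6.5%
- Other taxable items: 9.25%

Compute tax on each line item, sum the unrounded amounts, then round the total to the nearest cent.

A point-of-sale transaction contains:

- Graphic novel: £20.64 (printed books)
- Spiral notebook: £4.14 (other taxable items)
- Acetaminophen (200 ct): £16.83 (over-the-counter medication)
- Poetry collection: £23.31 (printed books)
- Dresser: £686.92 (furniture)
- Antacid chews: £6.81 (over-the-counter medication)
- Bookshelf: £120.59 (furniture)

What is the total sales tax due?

£51.84

Graphic novel £20.64: printed books → 10% → £2.064
Spiral notebook £4.14: other taxable items → 9.25% → £0.38295
Acetaminophen (200 ct) £16.83: over-the-counter medication → 0% → £0.00
Poetry collection £23.31: printed books → 10% → £2.331
Dresser £686.92: furniture, £150.00 or more → 6.5% → £44.6498
Antacid chews £6.81: over-the-counter medication → 0% → £0.00
Bookshelf £120.59: furniture, under £150.00 → 2% → £2.4118
Unrounded tax sum = £51.83955 → £51.84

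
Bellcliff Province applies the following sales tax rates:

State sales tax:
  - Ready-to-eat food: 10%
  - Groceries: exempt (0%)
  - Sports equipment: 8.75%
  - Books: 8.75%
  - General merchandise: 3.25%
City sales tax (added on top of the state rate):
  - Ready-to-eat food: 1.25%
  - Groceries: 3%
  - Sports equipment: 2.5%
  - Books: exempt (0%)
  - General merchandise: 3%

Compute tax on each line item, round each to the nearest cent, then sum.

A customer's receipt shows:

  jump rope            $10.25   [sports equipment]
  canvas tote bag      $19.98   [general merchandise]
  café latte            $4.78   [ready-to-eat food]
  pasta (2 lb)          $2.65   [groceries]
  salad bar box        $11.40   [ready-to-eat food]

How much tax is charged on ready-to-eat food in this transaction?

Café latte $4.78: ready-to-eat food → 10% + 1.25% city = 11.25% → $0.54
Salad bar box $11.40: ready-to-eat food → 10% + 1.25% city = 11.25% → $1.28
Tax on ready-to-eat food = $0.54 + $1.28 = $1.82

$1.82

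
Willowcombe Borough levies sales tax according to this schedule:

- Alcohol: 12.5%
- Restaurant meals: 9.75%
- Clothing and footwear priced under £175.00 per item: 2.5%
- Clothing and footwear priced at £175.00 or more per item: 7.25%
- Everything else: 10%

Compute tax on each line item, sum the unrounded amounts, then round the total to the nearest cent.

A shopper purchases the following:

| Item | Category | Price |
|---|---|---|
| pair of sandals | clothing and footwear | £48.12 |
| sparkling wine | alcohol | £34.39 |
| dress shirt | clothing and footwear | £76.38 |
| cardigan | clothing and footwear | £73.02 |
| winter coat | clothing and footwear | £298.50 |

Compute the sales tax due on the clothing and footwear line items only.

Pair of sandals £48.12: clothing and footwear, under £175.00 → 2.5% → £1.203
Dress shirt £76.38: clothing and footwear, under £175.00 → 2.5% → £1.9095
Cardigan £73.02: clothing and footwear, under £175.00 → 2.5% → £1.8255
Winter coat £298.50: clothing and footwear, £175.00 or more → 7.25% → £21.64125
Tax on clothing and footwear: unrounded sum = £26.57925 → £26.58

£26.58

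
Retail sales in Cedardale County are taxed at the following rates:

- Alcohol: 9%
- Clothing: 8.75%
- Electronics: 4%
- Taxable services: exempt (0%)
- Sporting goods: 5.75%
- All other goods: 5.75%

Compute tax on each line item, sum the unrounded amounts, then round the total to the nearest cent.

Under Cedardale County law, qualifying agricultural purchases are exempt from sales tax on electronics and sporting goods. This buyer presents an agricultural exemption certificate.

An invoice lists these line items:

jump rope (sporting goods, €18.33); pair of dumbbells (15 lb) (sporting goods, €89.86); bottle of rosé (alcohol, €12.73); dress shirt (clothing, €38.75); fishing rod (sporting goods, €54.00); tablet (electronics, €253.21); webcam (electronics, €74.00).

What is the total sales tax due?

€4.54

Jump rope €18.33: sporting goods, buyer-exempt → 0% → €0.00
Pair of dumbbells (15 lb) €89.86: sporting goods, buyer-exempt → 0% → €0.00
Bottle of rosé €12.73: alcohol → 9% → €1.1457
Dress shirt €38.75: clothing → 8.75% → €3.390625
Fishing rod €54.00: sporting goods, buyer-exempt → 0% → €0.00
Tablet €253.21: electronics, buyer-exempt → 0% → €0.00
Webcam €74.00: electronics, buyer-exempt → 0% → €0.00
Unrounded tax sum = €4.536325 → €4.54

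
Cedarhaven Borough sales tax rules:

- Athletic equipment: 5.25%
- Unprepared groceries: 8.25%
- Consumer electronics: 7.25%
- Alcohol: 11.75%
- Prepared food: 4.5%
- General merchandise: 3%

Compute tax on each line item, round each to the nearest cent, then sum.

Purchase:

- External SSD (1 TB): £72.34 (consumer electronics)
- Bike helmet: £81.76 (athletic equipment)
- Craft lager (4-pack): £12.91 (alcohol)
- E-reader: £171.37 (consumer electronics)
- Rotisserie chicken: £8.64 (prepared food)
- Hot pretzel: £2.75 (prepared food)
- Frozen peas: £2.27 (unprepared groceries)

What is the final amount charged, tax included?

External SSD (1 TB) £72.34: consumer electronics → 7.25% → £5.24
Bike helmet £81.76: athletic equipment → 5.25% → £4.29
Craft lager (4-pack) £12.91: alcohol → 11.75% → £1.52
E-reader £171.37: consumer electronics → 7.25% → £12.42
Rotisserie chicken £8.64: prepared food → 4.5% → £0.39
Hot pretzel £2.75: prepared food → 4.5% → £0.12
Frozen peas £2.27: unprepared groceries → 8.25% → £0.19
Subtotal = £352.04; tax = £24.17; total due = £376.21

£376.21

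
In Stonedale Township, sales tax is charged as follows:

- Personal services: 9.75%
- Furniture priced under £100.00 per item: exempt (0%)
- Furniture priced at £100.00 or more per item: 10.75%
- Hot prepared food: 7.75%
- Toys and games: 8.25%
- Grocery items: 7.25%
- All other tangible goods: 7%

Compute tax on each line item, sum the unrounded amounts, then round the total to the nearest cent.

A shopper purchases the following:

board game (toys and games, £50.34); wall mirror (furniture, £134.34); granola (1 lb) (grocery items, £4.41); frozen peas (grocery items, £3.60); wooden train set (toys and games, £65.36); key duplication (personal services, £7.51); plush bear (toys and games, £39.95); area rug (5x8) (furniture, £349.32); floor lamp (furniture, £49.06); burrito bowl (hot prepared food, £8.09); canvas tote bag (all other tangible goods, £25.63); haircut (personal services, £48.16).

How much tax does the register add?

£73.26

Board game £50.34: toys and games → 8.25% → £4.15305
Wall mirror £134.34: furniture, £100.00 or more → 10.75% → £14.44155
Granola (1 lb) £4.41: grocery items → 7.25% → £0.319725
Frozen peas £3.60: grocery items → 7.25% → £0.261
Wooden train set £65.36: toys and games → 8.25% → £5.3922
Key duplication £7.51: personal services → 9.75% → £0.732225
Plush bear £39.95: toys and games → 8.25% → £3.295875
Area rug (5x8) £349.32: furniture, £100.00 or more → 10.75% → £37.5519
Floor lamp £49.06: furniture, under £100.00 → 0% → £0.00
Burrito bowl £8.09: hot prepared food → 7.75% → £0.626975
Canvas tote bag £25.63: all other tangible goods → 7% → £1.7941
Haircut £48.16: personal services → 9.75% → £4.6956
Unrounded tax sum = £73.2642 → £73.26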